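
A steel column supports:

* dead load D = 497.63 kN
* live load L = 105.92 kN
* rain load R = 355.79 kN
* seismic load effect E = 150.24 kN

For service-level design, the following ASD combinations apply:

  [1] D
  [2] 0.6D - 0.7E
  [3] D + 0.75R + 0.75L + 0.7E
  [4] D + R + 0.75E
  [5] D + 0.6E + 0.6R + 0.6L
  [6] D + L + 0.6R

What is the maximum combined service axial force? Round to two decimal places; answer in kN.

966.10 kN

[1] 1.0(497.63) = 497.63
[2] 0.6(497.63) - 0.7(150.24) = 193.41
[3] 1.0(497.63) + 0.75(355.79) + 0.75(105.92) + 0.7(150.24) = 949.08
[4] 1.0(497.63) + 1.0(355.79) + 0.75(150.24) = 966.10
[5] 1.0(497.63) + 0.6(150.24) + 0.6(355.79) + 0.6(105.92) = 864.80
[6] 1.0(497.63) + 1.0(105.92) + 0.6(355.79) = 817.02
Maximum is from combination 4.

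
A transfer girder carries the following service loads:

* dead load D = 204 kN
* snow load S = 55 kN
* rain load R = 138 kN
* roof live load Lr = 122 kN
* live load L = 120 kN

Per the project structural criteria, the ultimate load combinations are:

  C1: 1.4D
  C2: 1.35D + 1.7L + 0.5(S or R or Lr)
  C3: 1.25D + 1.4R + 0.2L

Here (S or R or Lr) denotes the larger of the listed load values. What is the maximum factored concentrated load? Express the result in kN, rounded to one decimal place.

548.4 kN

(S or R or Lr) → R = 138 kN.
C1: 1.4(204) = 285.6
C2: 1.35(204) + 1.7(120) + 0.5(138) = 275.4 + 204.0 + 69.0 = 548.4
C3: 1.25(204) + 1.4(138) + 0.2(120) = 255.0 + 193.2 + 24.0 = 472.2
Maximum is from combination 2.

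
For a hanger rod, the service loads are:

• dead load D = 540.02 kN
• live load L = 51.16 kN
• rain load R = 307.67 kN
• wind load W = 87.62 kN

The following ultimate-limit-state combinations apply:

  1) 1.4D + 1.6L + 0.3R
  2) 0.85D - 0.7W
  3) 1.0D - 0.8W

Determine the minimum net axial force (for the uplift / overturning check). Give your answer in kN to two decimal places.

397.68 kN

1) 1.4(540.02) + 1.6(51.16) + 0.3(307.67) = 756.03 + 81.86 + 92.30 = 930.19
2) 0.85(540.02) - 0.7(87.62) = 397.68
3) 1.0(540.02) - 0.8(87.62) = 540.02 - 70.10 = 469.92
Combination 2 gives the minimum: 397.68 kN.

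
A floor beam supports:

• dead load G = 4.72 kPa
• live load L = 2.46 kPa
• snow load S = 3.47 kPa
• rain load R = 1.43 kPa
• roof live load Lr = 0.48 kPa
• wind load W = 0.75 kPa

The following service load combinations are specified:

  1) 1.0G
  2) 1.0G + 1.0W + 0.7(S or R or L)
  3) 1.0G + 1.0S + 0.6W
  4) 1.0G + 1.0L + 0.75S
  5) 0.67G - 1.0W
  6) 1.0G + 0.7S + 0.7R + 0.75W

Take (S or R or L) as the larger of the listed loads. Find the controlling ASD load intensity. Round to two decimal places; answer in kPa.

9.78 kPa

(S or R or L) → S = 3.47 kPa.
1) 1.0(4.72) = 4.72
2) 1.0(4.72) + 1.0(0.75) + 0.7(3.47) = 4.72 + 0.75 + 2.43 = 7.90
3) 1.0(4.72) + 1.0(3.47) + 0.6(0.75) = 4.72 + 3.47 + 0.45 = 8.64
4) 1.0(4.72) + 1.0(2.46) + 0.75(3.47) = 4.72 + 2.46 + 2.60 = 9.78
5) 0.67(4.72) - 1.0(0.75) = 3.16 - 0.75 = 2.41
6) 1.0(4.72) + 0.7(3.47) + 0.7(1.43) + 0.75(0.75) = 4.72 + 2.43 + 1.00 + 0.56 = 8.71
The controlling combination is 4, giving 9.78 kPa.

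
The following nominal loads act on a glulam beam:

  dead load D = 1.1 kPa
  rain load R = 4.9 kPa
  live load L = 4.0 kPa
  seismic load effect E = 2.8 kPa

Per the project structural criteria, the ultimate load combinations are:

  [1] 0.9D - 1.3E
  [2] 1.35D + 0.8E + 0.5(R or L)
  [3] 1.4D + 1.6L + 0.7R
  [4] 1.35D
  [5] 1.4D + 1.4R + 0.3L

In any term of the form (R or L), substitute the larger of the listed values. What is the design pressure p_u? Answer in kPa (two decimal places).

11.37 kPa

(R or L) → R = 4.9 kPa.
[1] 0.9(1.1) - 1.3(2.8) = -2.65
[2] 1.35(1.1) + 0.8(2.8) + 0.5(4.9) = 6.18
[3] 1.4(1.1) + 1.6(4.0) + 0.7(4.9) = 11.37
[4] 1.35(1.1) = 1.49
[5] 1.4(1.1) + 1.4(4.9) + 0.3(4.0) = 9.60
Combination 3 governs: p_u = 11.37 kPa.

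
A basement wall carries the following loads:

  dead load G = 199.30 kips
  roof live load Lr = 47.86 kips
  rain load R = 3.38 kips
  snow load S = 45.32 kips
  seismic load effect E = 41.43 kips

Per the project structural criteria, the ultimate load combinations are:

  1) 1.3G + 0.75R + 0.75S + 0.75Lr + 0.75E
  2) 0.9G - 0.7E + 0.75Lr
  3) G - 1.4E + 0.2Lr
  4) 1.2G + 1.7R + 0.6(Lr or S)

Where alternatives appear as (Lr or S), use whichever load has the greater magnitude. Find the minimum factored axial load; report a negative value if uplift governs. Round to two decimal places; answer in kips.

150.87 kips

(Lr or S) → Lr = 47.86 kips.
1) 1.3(199.30) + 0.75(3.38) + 0.75(45.32) + 0.75(47.86) + 0.75(41.43) = 362.58
2) 0.9(199.30) - 0.7(41.43) + 0.75(47.86) = 186.26
3) 1.0(199.30) - 1.4(41.43) + 0.2(47.86) = 199.30 - 58.00 + 9.57 = 150.87
4) 1.2(199.30) + 1.7(3.38) + 0.6(47.86) = 273.62
Combination 3 gives the minimum: 150.87 kips.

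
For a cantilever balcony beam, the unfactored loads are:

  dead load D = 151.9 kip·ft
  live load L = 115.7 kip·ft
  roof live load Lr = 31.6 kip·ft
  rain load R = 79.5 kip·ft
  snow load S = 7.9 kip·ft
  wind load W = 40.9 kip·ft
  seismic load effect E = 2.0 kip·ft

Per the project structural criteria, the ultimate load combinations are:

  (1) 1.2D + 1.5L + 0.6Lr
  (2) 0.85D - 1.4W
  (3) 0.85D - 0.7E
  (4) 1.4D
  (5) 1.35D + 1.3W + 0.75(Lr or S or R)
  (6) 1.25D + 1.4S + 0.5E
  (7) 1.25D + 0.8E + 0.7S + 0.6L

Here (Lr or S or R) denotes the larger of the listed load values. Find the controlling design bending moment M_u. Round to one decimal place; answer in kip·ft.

374.8 kip·ft

(Lr or S or R) → R = 79.5 kip·ft.
(1) 1.2(151.9) + 1.5(115.7) + 0.6(31.6) = 374.8
(2) 0.85(151.9) - 1.4(40.9) = 71.9
(3) 0.85(151.9) - 0.7(2.0) = 129.1 - 1.4 = 127.7
(4) 1.4(151.9) = 212.7
(5) 1.35(151.9) + 1.3(40.9) + 0.75(79.5) = 205.1 + 53.2 + 59.6 = 317.9
(6) 1.25(151.9) + 1.4(7.9) + 0.5(2.0) = 201.9
(7) 1.25(151.9) + 0.8(2.0) + 0.7(7.9) + 0.6(115.7) = 189.9 + 1.6 + 5.5 + 69.4 = 266.4
Maximum is from combination 1.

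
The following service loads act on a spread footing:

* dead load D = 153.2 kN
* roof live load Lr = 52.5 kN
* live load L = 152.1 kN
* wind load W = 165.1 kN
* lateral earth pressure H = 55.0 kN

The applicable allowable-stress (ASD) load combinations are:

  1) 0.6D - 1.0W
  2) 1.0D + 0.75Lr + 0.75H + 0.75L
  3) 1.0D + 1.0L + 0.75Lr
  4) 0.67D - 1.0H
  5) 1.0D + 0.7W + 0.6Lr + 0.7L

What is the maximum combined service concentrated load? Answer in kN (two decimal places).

1) 0.6(153.2) - 1.0(165.1) = 91.92 - 165.10 = -73.18
2) 1.0(153.2) + 0.75(52.5) + 0.75(55.0) + 0.75(152.1) = 347.90
3) 1.0(153.2) + 1.0(152.1) + 0.75(52.5) = 153.20 + 152.10 + 39.38 = 344.68
4) 0.67(153.2) - 1.0(55.0) = 102.64 - 55.00 = 47.64
5) 1.0(153.2) + 0.7(165.1) + 0.6(52.5) + 0.7(152.1) = 153.20 + 115.57 + 31.50 + 106.47 = 406.74
Maximum is from combination 5.

406.74 kN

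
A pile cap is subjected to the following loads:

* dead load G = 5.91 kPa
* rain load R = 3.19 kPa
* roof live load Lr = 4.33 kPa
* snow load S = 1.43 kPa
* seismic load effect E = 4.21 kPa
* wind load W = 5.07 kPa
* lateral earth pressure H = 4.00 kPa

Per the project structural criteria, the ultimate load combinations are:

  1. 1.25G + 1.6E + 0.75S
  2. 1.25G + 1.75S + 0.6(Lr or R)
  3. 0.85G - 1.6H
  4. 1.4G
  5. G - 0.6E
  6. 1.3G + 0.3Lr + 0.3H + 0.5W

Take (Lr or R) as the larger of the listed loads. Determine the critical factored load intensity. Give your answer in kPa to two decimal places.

(Lr or R) → Lr = 4.33 kPa.
1. 1.25(5.91) + 1.6(4.21) + 0.75(1.43) = 7.39 + 6.74 + 1.07 = 15.20
2. 1.25(5.91) + 1.75(1.43) + 0.6(4.33) = 7.39 + 2.50 + 2.60 = 12.49
3. 0.85(5.91) - 1.6(4.00) = 5.02 - 6.40 = -1.38
4. 1.4(5.91) = 8.27
5. 1.0(5.91) - 0.6(4.21) = 5.91 - 2.53 = 3.38
6. 1.3(5.91) + 0.3(4.33) + 0.3(4.00) + 0.5(5.07) = 7.68 + 1.30 + 1.20 + 2.54 = 12.72
The controlling combination is 1, giving 15.20 kPa.

15.20 kPa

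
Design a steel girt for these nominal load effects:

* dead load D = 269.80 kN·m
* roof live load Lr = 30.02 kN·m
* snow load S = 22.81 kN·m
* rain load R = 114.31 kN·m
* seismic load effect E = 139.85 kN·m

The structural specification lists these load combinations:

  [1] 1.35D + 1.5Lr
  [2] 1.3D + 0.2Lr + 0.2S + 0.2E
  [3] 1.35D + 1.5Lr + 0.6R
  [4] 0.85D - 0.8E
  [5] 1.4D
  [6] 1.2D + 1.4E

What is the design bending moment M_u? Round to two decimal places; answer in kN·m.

519.55 kN·m

[1] 1.35(269.80) + 1.5(30.02) = 364.23 + 45.03 = 409.26
[2] 1.3(269.80) + 0.2(30.02) + 0.2(22.81) + 0.2(139.85) = 389.28
[3] 1.35(269.80) + 1.5(30.02) + 0.6(114.31) = 364.23 + 45.03 + 68.59 = 477.85
[4] 0.85(269.80) - 0.8(139.85) = 229.33 - 111.88 = 117.45
[5] 1.4(269.80) = 377.72
[6] 1.2(269.80) + 1.4(139.85) = 323.76 + 195.79 = 519.55
Maximum is from combination 6.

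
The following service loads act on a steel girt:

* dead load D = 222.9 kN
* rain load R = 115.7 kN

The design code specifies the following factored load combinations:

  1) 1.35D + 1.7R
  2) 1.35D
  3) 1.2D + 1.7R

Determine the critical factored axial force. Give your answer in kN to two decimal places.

497.61 kN

1) 1.35(222.9) + 1.7(115.7) = 300.92 + 196.69 = 497.61
2) 1.35(222.9) = 300.92
3) 1.2(222.9) + 1.7(115.7) = 267.48 + 196.69 = 464.17
Combination 1 governs: N_u = 497.61 kN.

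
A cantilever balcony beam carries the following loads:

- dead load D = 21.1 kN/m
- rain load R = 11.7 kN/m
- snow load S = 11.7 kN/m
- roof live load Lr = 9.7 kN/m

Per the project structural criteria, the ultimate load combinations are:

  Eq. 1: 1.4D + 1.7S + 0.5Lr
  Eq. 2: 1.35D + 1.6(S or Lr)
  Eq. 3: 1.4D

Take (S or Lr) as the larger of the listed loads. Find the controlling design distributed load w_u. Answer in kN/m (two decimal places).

(S or Lr) → S = 11.7 kN/m.
Eq. 1: 1.4(21.1) + 1.7(11.7) + 0.5(9.7) = 29.54 + 19.89 + 4.85 = 54.28
Eq. 2: 1.35(21.1) + 1.6(11.7) = 28.49 + 18.72 = 47.21
Eq. 3: 1.4(21.1) = 29.54
Combination 1 governs: w_u = 54.28 kN/m.

54.28 kN/m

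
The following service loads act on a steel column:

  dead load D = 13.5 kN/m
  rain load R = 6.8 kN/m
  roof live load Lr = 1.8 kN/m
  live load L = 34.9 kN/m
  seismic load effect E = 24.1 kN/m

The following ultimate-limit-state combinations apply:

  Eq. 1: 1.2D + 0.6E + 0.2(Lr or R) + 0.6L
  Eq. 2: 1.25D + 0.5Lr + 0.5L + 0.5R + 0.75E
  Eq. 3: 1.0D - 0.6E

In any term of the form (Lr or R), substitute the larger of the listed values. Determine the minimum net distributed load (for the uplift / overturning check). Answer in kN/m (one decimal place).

(Lr or R) → R = 6.8 kN/m.
Eq. 1: 1.2(13.5) + 0.6(24.1) + 0.2(6.8) + 0.6(34.9) = 53.0
Eq. 2: 1.25(13.5) + 0.5(1.8) + 0.5(34.9) + 0.5(6.8) + 0.75(24.1) = 56.7
Eq. 3: 1.0(13.5) - 0.6(24.1) = -1.0
Combination 3 gives the minimum: -1.0 kN/m.

-1.0 kN/m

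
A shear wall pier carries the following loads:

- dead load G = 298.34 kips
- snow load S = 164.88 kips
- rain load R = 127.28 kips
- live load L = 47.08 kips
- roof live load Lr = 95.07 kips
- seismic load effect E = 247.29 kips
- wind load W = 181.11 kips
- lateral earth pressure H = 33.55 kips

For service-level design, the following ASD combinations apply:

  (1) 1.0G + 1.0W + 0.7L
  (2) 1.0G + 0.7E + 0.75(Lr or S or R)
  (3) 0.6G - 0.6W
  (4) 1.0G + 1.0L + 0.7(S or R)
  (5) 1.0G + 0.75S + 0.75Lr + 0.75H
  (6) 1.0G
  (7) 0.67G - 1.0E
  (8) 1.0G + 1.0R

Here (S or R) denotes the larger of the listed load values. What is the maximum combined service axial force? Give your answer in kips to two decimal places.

(Lr or S or R) → S = 164.88 kips; (S or R) → S = 164.88 kips.
(1) 1.0(298.34) + 1.0(181.11) + 0.7(47.08) = 298.34 + 181.11 + 32.96 = 512.41
(2) 1.0(298.34) + 0.7(247.29) + 0.75(164.88) = 298.34 + 173.10 + 123.66 = 595.10
(3) 0.6(298.34) - 0.6(181.11) = 70.34
(4) 1.0(298.34) + 1.0(47.08) + 0.7(164.88) = 298.34 + 47.08 + 115.42 = 460.84
(5) 1.0(298.34) + 0.75(164.88) + 0.75(95.07) + 0.75(33.55) = 518.47
(6) 1.0(298.34) = 298.34
(7) 0.67(298.34) - 1.0(247.29) = 199.89 - 247.29 = -47.40
(8) 1.0(298.34) + 1.0(127.28) = 298.34 + 127.28 = 425.62
The controlling combination is 2, giving 595.10 kips.

595.10 kips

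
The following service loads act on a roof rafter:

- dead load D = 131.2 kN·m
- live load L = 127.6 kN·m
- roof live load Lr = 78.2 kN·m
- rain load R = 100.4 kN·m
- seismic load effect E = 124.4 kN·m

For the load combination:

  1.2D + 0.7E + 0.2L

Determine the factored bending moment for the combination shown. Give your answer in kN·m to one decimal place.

270.0 kN·m

1.2(131.2) + 0.7(124.4) + 0.2(127.6) = 270.0
M_u = 270.0 kN·m.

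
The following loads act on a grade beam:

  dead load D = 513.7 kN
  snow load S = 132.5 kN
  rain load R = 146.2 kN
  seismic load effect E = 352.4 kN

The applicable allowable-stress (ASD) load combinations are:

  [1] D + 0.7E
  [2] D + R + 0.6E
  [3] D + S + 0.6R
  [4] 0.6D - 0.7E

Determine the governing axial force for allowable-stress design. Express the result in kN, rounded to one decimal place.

[1] 1.0(513.7) + 0.7(352.4) = 513.7 + 246.7 = 760.4
[2] 1.0(513.7) + 1.0(146.2) + 0.6(352.4) = 513.7 + 146.2 + 211.4 = 871.3
[3] 1.0(513.7) + 1.0(132.5) + 0.6(146.2) = 513.7 + 132.5 + 87.7 = 733.9
[4] 0.6(513.7) - 0.7(352.4) = 308.2 - 246.7 = 61.5
The controlling combination is 2, giving 871.3 kN.

871.3 kN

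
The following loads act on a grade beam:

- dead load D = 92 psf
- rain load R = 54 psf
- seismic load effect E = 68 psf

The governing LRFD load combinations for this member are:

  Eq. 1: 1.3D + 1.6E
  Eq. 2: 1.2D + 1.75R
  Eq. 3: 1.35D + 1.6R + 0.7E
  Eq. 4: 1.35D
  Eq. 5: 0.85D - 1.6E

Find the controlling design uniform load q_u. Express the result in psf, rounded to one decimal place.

Eq. 1: 1.3(92) + 1.6(68) = 228.4
Eq. 2: 1.2(92) + 1.75(54) = 204.9
Eq. 3: 1.35(92) + 1.6(54) + 0.7(68) = 258.2
Eq. 4: 1.35(92) = 124.2
Eq. 5: 0.85(92) - 1.6(68) = -30.6
The controlling combination is 3, giving 258.2 psf.

258.2 psf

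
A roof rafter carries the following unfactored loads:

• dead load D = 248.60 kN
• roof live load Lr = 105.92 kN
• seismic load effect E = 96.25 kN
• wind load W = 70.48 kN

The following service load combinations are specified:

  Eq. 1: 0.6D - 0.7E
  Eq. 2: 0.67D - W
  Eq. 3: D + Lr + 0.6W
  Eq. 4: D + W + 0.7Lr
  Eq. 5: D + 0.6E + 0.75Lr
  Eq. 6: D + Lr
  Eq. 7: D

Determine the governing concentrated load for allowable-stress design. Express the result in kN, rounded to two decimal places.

Eq. 1: 0.6(248.60) - 0.7(96.25) = 81.79
Eq. 2: 0.67(248.60) - 1.0(70.48) = 96.08
Eq. 3: 1.0(248.60) + 1.0(105.92) + 0.6(70.48) = 396.81
Eq. 4: 1.0(248.60) + 1.0(70.48) + 0.7(105.92) = 393.22
Eq. 5: 1.0(248.60) + 0.6(96.25) + 0.75(105.92) = 385.79
Eq. 6: 1.0(248.60) + 1.0(105.92) = 354.52
Eq. 7: 1.0(248.60) = 248.60
Combination 3 governs: P = 396.81 kN.

396.81 kN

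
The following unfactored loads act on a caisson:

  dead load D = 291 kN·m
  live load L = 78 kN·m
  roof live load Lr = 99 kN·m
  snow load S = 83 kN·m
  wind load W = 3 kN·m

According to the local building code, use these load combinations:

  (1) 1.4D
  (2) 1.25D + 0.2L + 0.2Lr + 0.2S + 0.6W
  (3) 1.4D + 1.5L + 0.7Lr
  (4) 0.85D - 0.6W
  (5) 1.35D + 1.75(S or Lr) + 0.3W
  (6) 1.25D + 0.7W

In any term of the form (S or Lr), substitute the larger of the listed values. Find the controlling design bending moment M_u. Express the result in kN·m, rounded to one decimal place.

593.7 kN·m

(S or Lr) → Lr = 99 kN·m.
(1) 1.4(291) = 407.4
(2) 1.25(291) + 0.2(78) + 0.2(99) + 0.2(83) + 0.6(3) = 363.8 + 15.6 + 19.8 + 16.6 + 1.8 = 417.6
(3) 1.4(291) + 1.5(78) + 0.7(99) = 407.4 + 117.0 + 69.3 = 593.7
(4) 0.85(291) - 0.6(3) = 247.4 - 1.8 = 245.6
(5) 1.35(291) + 1.75(99) + 0.3(3) = 567.0
(6) 1.25(291) + 0.7(3) = 363.8 + 2.1 = 365.9
Maximum is from combination 3.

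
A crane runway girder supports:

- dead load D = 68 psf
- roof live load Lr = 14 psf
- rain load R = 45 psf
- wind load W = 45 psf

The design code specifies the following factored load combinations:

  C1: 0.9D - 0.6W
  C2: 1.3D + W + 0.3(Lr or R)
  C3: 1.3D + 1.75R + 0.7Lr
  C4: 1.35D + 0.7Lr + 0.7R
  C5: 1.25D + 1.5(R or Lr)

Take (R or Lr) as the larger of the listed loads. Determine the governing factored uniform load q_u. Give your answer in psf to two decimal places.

(Lr or R) → R = 45 psf; (R or Lr) → R = 45 psf.
C1: 0.9(68) - 0.6(45) = 61.20 - 27.00 = 34.20
C2: 1.3(68) + 1.0(45) + 0.3(45) = 88.40 + 45.00 + 13.50 = 146.90
C3: 1.3(68) + 1.75(45) + 0.7(14) = 88.40 + 78.75 + 9.80 = 176.95
C4: 1.35(68) + 0.7(14) + 0.7(45) = 91.80 + 9.80 + 31.50 = 133.10
C5: 1.25(68) + 1.5(45) = 85.00 + 67.50 = 152.50
Maximum is from combination 3.

176.95 psf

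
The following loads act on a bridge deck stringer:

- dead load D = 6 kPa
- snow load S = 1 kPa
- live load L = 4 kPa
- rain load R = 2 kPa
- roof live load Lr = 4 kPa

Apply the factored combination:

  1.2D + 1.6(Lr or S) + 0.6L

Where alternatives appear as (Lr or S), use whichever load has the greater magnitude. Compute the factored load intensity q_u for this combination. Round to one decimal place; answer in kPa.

16.0 kPa

(Lr or S) → Lr = 4 kPa.
1.2(6) + 1.6(4) + 0.6(4) = 7.2 + 6.4 + 2.4 = 16.0
q_u = 16.0 kPa.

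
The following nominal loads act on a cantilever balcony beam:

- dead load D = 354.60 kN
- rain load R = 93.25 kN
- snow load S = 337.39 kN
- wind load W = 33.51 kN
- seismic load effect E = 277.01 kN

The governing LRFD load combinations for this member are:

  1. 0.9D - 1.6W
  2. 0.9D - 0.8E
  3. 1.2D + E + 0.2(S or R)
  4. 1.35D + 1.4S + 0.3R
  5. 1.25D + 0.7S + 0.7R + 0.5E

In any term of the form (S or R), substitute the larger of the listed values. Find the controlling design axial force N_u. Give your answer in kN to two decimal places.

979.03 kN

(S or R) → S = 337.39 kN.
1. 0.9(354.60) - 1.6(33.51) = 265.52
2. 0.9(354.60) - 0.8(277.01) = 97.53
3. 1.2(354.60) + 1.0(277.01) + 0.2(337.39) = 770.01
4. 1.35(354.60) + 1.4(337.39) + 0.3(93.25) = 979.03
5. 1.25(354.60) + 0.7(337.39) + 0.7(93.25) + 0.5(277.01) = 883.20
Combination 4 governs: N_u = 979.03 kN.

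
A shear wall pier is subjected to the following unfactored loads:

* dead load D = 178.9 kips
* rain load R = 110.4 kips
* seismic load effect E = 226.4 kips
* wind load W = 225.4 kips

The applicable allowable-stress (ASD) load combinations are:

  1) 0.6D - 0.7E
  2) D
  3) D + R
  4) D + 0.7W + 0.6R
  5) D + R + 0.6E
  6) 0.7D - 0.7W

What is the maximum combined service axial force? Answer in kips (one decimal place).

1) 0.6(178.9) - 0.7(226.4) = -51.1
2) 1.0(178.9) = 178.9
3) 1.0(178.9) + 1.0(110.4) = 178.9 + 110.4 = 289.3
4) 1.0(178.9) + 0.7(225.4) + 0.6(110.4) = 178.9 + 157.8 + 66.2 = 402.9
5) 1.0(178.9) + 1.0(110.4) + 0.6(226.4) = 178.9 + 110.4 + 135.8 = 425.1
6) 0.7(178.9) - 0.7(225.4) = 125.2 - 157.8 = -32.6
Maximum is from combination 5.

425.1 kips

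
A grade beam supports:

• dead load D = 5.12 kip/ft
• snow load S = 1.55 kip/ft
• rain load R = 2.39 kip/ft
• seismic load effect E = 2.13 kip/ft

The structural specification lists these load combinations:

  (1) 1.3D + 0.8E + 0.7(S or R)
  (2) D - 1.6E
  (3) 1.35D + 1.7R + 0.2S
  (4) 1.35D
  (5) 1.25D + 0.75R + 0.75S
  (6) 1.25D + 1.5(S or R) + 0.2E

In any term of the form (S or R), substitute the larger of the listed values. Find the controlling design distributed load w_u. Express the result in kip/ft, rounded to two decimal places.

(S or R) → R = 2.39 kip/ft.
(1) 1.3(5.12) + 0.8(2.13) + 0.7(2.39) = 6.66 + 1.70 + 1.67 = 10.03
(2) 1.0(5.12) - 1.6(2.13) = 5.12 - 3.41 = 1.71
(3) 1.35(5.12) + 1.7(2.39) + 0.2(1.55) = 11.29
(4) 1.35(5.12) = 6.91
(5) 1.25(5.12) + 0.75(2.39) + 0.75(1.55) = 9.36
(6) 1.25(5.12) + 1.5(2.39) + 0.2(2.13) = 10.41
Combination 3 governs: w_u = 11.29 kip/ft.

11.29 kip/ft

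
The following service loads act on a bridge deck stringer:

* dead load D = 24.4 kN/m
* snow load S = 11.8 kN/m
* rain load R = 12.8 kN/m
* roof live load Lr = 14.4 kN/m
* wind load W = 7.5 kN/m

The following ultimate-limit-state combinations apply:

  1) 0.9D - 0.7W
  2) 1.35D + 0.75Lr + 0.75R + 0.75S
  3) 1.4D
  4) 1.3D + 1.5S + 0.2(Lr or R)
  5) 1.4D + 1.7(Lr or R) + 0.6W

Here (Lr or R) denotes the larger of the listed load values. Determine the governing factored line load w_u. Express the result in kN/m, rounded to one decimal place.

63.1 kN/m

(Lr or R) → Lr = 14.4 kN/m.
1) 0.9(24.4) - 0.7(7.5) = 16.7
2) 1.35(24.4) + 0.75(14.4) + 0.75(12.8) + 0.75(11.8) = 62.2
3) 1.4(24.4) = 34.2
4) 1.3(24.4) + 1.5(11.8) + 0.2(14.4) = 52.3
5) 1.4(24.4) + 1.7(14.4) + 0.6(7.5) = 63.1
Combination 5 governs: w_u = 63.1 kN/m.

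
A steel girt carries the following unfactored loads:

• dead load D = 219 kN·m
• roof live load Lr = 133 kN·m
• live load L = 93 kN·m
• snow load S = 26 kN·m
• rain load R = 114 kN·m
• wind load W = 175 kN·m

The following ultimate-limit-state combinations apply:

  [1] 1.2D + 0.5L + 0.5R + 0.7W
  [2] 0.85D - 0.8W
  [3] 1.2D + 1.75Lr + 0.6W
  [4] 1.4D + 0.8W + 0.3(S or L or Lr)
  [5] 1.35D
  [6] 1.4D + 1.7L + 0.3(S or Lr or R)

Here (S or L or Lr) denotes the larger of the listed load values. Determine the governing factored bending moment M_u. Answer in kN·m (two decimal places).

600.55 kN·m

(S or L or Lr) → Lr = 133 kN·m; (S or Lr or R) → Lr = 133 kN·m.
[1] 1.2(219) + 0.5(93) + 0.5(114) + 0.7(175) = 262.80 + 46.50 + 57.00 + 122.50 = 488.80
[2] 0.85(219) - 0.8(175) = 186.15 - 140.00 = 46.15
[3] 1.2(219) + 1.75(133) + 0.6(175) = 262.80 + 232.75 + 105.00 = 600.55
[4] 1.4(219) + 0.8(175) + 0.3(133) = 306.60 + 140.00 + 39.90 = 486.50
[5] 1.35(219) = 295.65
[6] 1.4(219) + 1.7(93) + 0.3(133) = 306.60 + 158.10 + 39.90 = 504.60
Maximum is from combination 3.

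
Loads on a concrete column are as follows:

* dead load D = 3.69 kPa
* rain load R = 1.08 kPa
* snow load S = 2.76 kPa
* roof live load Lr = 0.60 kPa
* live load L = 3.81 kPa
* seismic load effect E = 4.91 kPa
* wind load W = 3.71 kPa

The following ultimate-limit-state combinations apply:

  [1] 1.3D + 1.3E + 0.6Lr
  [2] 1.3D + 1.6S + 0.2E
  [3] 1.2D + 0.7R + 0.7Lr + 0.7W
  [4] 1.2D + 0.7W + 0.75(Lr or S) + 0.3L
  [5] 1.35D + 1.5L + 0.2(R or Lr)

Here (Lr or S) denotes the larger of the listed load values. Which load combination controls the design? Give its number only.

(Lr or S) → S = 2.76 kPa; (R or Lr) → R = 1.08 kPa.
[1] 1.3(3.69) + 1.3(4.91) + 0.6(0.60) = 4.80 + 6.38 + 0.36 = 11.54
[2] 1.3(3.69) + 1.6(2.76) + 0.2(4.91) = 4.80 + 4.42 + 0.98 = 10.20
[3] 1.2(3.69) + 0.7(1.08) + 0.7(0.60) + 0.7(3.71) = 8.20
[4] 1.2(3.69) + 0.7(3.71) + 0.75(2.76) + 0.3(3.81) = 4.43 + 2.60 + 2.07 + 1.14 = 10.24
[5] 1.35(3.69) + 1.5(3.81) + 0.2(1.08) = 10.91
The largest value is 11.54 kPa from combination 1.

Combination 1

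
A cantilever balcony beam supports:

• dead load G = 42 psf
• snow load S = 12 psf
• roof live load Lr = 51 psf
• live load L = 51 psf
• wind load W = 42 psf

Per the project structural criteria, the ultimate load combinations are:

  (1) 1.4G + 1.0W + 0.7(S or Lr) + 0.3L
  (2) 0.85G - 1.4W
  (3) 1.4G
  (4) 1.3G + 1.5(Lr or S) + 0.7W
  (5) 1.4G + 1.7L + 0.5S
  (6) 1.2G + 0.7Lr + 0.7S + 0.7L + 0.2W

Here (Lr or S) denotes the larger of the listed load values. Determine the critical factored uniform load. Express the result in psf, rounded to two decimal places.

160.50 psf

(S or Lr) → Lr = 51 psf; (Lr or S) → Lr = 51 psf.
(1) 1.4(42) + 1.0(42) + 0.7(51) + 0.3(51) = 58.80 + 42.00 + 35.70 + 15.30 = 151.80
(2) 0.85(42) - 1.4(42) = 35.70 - 58.80 = -23.10
(3) 1.4(42) = 58.80
(4) 1.3(42) + 1.5(51) + 0.7(42) = 54.60 + 76.50 + 29.40 = 160.50
(5) 1.4(42) + 1.7(51) + 0.5(12) = 58.80 + 86.70 + 6.00 = 151.50
(6) 1.2(42) + 0.7(51) + 0.7(12) + 0.7(51) + 0.2(42) = 50.40 + 35.70 + 8.40 + 35.70 + 8.40 = 138.60
The controlling combination is 4, giving 160.50 psf.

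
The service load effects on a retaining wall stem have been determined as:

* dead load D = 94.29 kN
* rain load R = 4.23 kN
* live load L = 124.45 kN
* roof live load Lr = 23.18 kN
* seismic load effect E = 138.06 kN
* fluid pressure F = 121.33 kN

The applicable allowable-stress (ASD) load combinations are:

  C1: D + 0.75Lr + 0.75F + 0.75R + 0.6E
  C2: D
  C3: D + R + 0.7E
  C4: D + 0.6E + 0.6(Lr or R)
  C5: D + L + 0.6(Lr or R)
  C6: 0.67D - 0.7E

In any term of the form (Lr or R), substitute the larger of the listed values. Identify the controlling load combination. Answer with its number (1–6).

Combination 1

(Lr or R) → Lr = 23.18 kN.
C1: 1.0(94.29) + 0.75(23.18) + 0.75(121.33) + 0.75(4.23) + 0.6(138.06) = 288.68
C2: 1.0(94.29) = 94.29
C3: 1.0(94.29) + 1.0(4.23) + 0.7(138.06) = 94.29 + 4.23 + 96.64 = 195.16
C4: 1.0(94.29) + 0.6(138.06) + 0.6(23.18) = 191.03
C5: 1.0(94.29) + 1.0(124.45) + 0.6(23.18) = 94.29 + 124.45 + 13.91 = 232.65
C6: 0.67(94.29) - 0.7(138.06) = 63.17 - 96.64 = -33.47
The largest value is 288.68 kN from combination 1.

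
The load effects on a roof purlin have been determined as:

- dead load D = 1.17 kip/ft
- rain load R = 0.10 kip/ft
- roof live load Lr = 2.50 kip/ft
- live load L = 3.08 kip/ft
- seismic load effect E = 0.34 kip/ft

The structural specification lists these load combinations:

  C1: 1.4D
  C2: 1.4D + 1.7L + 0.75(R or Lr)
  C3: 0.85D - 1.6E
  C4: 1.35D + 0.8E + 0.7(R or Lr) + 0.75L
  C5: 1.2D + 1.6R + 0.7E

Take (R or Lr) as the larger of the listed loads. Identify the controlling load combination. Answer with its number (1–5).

Combination 2

(R or Lr) → Lr = 2.50 kip/ft.
C1: 1.4(1.17) = 1.64
C2: 1.4(1.17) + 1.7(3.08) + 0.75(2.50) = 8.75
C3: 0.85(1.17) - 1.6(0.34) = 0.45
C4: 1.35(1.17) + 0.8(0.34) + 0.7(2.50) + 0.75(3.08) = 5.91
C5: 1.2(1.17) + 1.6(0.10) + 0.7(0.34) = 1.80
The largest value is 8.75 kip/ft from combination 2.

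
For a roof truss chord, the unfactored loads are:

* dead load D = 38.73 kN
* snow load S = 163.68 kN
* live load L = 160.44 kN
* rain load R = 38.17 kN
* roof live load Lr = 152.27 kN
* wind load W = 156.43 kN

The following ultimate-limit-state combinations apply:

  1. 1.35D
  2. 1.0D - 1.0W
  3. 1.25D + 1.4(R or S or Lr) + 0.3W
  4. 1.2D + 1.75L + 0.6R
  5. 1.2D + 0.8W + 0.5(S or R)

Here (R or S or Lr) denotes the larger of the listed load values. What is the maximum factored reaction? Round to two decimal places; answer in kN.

350.15 kN

(R or S or Lr) → S = 163.68 kN; (S or R) → S = 163.68 kN.
1. 1.35(38.73) = 52.29
2. 1.0(38.73) - 1.0(156.43) = 38.73 - 156.43 = -117.70
3. 1.25(38.73) + 1.4(163.68) + 0.3(156.43) = 48.41 + 229.15 + 46.93 = 324.49
4. 1.2(38.73) + 1.75(160.44) + 0.6(38.17) = 46.48 + 280.77 + 22.90 = 350.15
5. 1.2(38.73) + 0.8(156.43) + 0.5(163.68) = 46.48 + 125.14 + 81.84 = 253.46
Combination 4 governs: V_u = 350.15 kN.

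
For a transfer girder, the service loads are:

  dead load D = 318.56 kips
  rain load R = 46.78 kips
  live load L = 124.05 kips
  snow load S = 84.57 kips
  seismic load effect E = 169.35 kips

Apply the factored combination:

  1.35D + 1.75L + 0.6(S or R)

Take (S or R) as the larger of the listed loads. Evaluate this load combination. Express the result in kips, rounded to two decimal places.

(S or R) → S = 84.57 kips.
1.35(318.56) + 1.75(124.05) + 0.6(84.57) = 430.06 + 217.09 + 50.74 = 697.89
P_u = 697.89 kips.

697.89 kips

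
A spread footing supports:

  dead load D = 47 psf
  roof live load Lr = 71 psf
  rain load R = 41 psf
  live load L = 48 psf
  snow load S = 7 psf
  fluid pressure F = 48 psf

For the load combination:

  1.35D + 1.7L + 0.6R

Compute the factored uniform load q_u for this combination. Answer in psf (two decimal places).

1.35(47) + 1.7(48) + 0.6(41) = 63.45 + 81.60 + 24.60 = 169.65
q_u = 169.65 psf.

169.65 psf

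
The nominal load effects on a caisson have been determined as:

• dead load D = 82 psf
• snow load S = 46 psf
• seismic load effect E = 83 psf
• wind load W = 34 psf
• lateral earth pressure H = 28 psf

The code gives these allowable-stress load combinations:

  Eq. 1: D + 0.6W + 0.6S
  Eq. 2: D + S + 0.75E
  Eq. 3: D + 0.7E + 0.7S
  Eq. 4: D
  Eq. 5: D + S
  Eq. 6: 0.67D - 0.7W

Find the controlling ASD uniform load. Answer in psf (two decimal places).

Eq. 1: 1.0(82) + 0.6(34) + 0.6(46) = 82.00 + 20.40 + 27.60 = 130.00
Eq. 2: 1.0(82) + 1.0(46) + 0.75(83) = 82.00 + 46.00 + 62.25 = 190.25
Eq. 3: 1.0(82) + 0.7(83) + 0.7(46) = 82.00 + 58.10 + 32.20 = 172.30
Eq. 4: 1.0(82) = 82.00
Eq. 5: 1.0(82) + 1.0(46) = 82.00 + 46.00 = 128.00
Eq. 6: 0.67(82) - 0.7(34) = 54.94 - 23.80 = 31.14
The controlling combination is 2, giving 190.25 psf.

190.25 psf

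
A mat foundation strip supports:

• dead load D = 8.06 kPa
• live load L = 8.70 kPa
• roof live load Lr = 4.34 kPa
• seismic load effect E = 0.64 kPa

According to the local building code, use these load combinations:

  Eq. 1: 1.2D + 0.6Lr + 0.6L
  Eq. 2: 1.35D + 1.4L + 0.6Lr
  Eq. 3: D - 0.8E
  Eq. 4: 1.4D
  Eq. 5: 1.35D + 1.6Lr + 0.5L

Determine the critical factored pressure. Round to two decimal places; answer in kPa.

25.67 kPa

Eq. 1: 1.2(8.06) + 0.6(4.34) + 0.6(8.70) = 17.50
Eq. 2: 1.35(8.06) + 1.4(8.70) + 0.6(4.34) = 25.67
Eq. 3: 1.0(8.06) - 0.8(0.64) = 8.06 - 0.51 = 7.55
Eq. 4: 1.4(8.06) = 11.28
Eq. 5: 1.35(8.06) + 1.6(4.34) + 0.5(8.70) = 22.18
Maximum is from combination 2.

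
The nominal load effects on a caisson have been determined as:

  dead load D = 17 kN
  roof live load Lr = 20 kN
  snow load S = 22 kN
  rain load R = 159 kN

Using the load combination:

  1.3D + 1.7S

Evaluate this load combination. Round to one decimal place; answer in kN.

1.3(17) + 1.7(22) = 22.1 + 37.4 = 59.5
V_u = 59.5 kN.

59.5 kN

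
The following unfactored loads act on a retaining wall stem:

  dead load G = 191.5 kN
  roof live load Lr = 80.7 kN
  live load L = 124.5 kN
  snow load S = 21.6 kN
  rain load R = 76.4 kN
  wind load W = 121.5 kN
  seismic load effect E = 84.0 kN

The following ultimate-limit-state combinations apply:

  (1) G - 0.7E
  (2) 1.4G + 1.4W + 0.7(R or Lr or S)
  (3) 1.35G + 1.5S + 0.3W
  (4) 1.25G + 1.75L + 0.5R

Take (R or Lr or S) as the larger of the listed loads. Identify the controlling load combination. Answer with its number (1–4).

Combination 4

(R or Lr or S) → Lr = 80.7 kN.
(1) 1.0(191.5) - 0.7(84.0) = 191.50 - 58.80 = 132.70
(2) 1.4(191.5) + 1.4(121.5) + 0.7(80.7) = 268.10 + 170.10 + 56.49 = 494.69
(3) 1.35(191.5) + 1.5(21.6) + 0.3(121.5) = 258.53 + 32.40 + 36.45 = 327.38
(4) 1.25(191.5) + 1.75(124.5) + 0.5(76.4) = 495.45
The largest value is 495.45 kN from combination 4.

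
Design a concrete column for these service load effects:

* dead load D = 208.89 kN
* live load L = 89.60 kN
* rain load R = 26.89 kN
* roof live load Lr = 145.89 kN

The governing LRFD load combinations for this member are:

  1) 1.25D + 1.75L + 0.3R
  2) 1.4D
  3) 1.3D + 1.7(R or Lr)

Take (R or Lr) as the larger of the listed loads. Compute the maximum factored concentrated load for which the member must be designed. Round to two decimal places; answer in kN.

519.57 kN

(R or Lr) → Lr = 145.89 kN.
1) 1.25(208.89) + 1.75(89.60) + 0.3(26.89) = 261.11 + 156.80 + 8.07 = 425.98
2) 1.4(208.89) = 292.45
3) 1.3(208.89) + 1.7(145.89) = 271.56 + 248.01 = 519.57
Combination 3 governs: P_u = 519.57 kN.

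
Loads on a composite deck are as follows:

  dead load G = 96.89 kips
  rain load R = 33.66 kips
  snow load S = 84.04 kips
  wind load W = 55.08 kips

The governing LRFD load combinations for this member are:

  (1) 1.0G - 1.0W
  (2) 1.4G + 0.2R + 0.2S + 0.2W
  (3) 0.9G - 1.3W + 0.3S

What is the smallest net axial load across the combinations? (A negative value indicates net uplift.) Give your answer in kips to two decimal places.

(1) 1.0(96.89) - 1.0(55.08) = 96.89 - 55.08 = 41.81
(2) 1.4(96.89) + 0.2(33.66) + 0.2(84.04) + 0.2(55.08) = 170.20
(3) 0.9(96.89) - 1.3(55.08) + 0.3(84.04) = 87.20 - 71.60 + 25.21 = 40.81
Combination 3 gives the minimum: 40.81 kips.

40.81 kips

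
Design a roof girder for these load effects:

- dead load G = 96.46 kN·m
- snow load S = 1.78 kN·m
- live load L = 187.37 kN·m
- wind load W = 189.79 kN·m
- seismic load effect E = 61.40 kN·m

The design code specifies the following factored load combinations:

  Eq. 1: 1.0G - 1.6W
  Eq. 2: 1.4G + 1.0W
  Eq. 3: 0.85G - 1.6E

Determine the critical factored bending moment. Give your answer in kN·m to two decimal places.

324.83 kN·m

Eq. 1: 1.0(96.46) - 1.6(189.79) = 96.46 - 303.66 = -207.20
Eq. 2: 1.4(96.46) + 1.0(189.79) = 135.04 + 189.79 = 324.83
Eq. 3: 0.85(96.46) - 1.6(61.40) = 81.99 - 98.24 = -16.25
Maximum is from combination 2.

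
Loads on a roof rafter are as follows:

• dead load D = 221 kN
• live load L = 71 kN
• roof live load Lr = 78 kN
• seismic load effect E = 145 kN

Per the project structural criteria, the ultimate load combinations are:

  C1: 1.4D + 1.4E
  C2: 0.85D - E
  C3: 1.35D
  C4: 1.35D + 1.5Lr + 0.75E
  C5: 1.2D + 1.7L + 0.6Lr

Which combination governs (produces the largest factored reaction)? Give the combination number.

C1: 1.4(221) + 1.4(145) = 512.40
C2: 0.85(221) - 1.0(145) = 42.85
C3: 1.35(221) = 298.35
C4: 1.35(221) + 1.5(78) + 0.75(145) = 524.10
C5: 1.2(221) + 1.7(71) + 0.6(78) = 432.70
The largest value is 524.10 kN from combination 4.

Combination 4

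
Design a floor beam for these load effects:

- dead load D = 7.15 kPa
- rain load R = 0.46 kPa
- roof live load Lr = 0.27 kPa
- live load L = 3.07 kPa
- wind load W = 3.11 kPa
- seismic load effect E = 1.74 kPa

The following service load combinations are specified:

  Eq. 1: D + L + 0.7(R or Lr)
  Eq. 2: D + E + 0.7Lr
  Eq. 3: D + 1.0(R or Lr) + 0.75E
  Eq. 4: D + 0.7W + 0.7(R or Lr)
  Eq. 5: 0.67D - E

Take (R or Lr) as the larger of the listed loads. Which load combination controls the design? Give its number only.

(R or Lr) → R = 0.46 kPa.
Eq. 1: 1.0(7.15) + 1.0(3.07) + 0.7(0.46) = 7.15 + 3.07 + 0.32 = 10.54
Eq. 2: 1.0(7.15) + 1.0(1.74) + 0.7(0.27) = 7.15 + 1.74 + 0.19 = 9.08
Eq. 3: 1.0(7.15) + 1.0(0.46) + 0.75(1.74) = 7.15 + 0.46 + 1.31 = 8.92
Eq. 4: 1.0(7.15) + 0.7(3.11) + 0.7(0.46) = 7.15 + 2.18 + 0.32 = 9.65
Eq. 5: 0.67(7.15) - 1.0(1.74) = 4.79 - 1.74 = 3.05
The largest value is 10.54 kPa from combination 1.

Combination 1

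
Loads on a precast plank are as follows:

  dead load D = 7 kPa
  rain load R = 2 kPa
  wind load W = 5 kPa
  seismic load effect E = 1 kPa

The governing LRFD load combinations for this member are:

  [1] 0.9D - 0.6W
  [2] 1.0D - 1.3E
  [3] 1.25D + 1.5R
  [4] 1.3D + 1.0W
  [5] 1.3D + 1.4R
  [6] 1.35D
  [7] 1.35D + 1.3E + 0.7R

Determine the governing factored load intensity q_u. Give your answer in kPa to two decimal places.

14.10 kPa

[1] 0.9(7) - 0.6(5) = 3.30
[2] 1.0(7) - 1.3(1) = 5.70
[3] 1.25(7) + 1.5(2) = 11.75
[4] 1.3(7) + 1.0(5) = 14.10
[5] 1.3(7) + 1.4(2) = 11.90
[6] 1.35(7) = 9.45
[7] 1.35(7) + 1.3(1) + 0.7(2) = 12.15
The controlling combination is 4, giving 14.10 kPa.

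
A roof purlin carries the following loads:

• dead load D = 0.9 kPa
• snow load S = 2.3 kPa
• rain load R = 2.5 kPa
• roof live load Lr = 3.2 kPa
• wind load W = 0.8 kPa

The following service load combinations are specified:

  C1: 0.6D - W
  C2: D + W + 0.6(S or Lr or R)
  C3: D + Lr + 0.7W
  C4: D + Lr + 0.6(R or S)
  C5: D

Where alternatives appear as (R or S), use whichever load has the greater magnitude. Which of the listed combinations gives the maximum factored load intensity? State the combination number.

(S or Lr or R) → Lr = 3.2 kPa; (R or S) → R = 2.5 kPa.
C1: 0.6(0.9) - 1.0(0.8) = 0.5 - 0.8 = -0.3
C2: 1.0(0.9) + 1.0(0.8) + 0.6(3.2) = 0.9 + 0.8 + 1.9 = 3.6
C3: 1.0(0.9) + 1.0(3.2) + 0.7(0.8) = 0.9 + 3.2 + 0.6 = 4.7
C4: 1.0(0.9) + 1.0(3.2) + 0.6(2.5) = 0.9 + 3.2 + 1.5 = 5.6
C5: 1.0(0.9) = 0.9
The largest value is 5.6 kPa from combination 4.

Combination 4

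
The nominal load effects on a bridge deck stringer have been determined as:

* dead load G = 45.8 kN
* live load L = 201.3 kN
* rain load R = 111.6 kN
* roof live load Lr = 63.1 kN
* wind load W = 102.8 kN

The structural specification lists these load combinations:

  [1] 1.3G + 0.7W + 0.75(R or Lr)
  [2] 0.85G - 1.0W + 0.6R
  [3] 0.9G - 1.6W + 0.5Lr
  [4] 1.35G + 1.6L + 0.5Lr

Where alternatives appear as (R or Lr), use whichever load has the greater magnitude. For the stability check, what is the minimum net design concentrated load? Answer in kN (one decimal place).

(R or Lr) → R = 111.6 kN.
[1] 1.3(45.8) + 0.7(102.8) + 0.75(111.6) = 59.5 + 72.0 + 83.7 = 215.2
[2] 0.85(45.8) - 1.0(102.8) + 0.6(111.6) = 38.9 - 102.8 + 67.0 = 3.1
[3] 0.9(45.8) - 1.6(102.8) + 0.5(63.1) = 41.2 - 164.5 + 31.6 = -91.7
[4] 1.35(45.8) + 1.6(201.3) + 0.5(63.1) = 61.8 + 322.1 + 31.6 = 415.5
Combination 3 gives the minimum: -91.7 kN.

-91.7 kN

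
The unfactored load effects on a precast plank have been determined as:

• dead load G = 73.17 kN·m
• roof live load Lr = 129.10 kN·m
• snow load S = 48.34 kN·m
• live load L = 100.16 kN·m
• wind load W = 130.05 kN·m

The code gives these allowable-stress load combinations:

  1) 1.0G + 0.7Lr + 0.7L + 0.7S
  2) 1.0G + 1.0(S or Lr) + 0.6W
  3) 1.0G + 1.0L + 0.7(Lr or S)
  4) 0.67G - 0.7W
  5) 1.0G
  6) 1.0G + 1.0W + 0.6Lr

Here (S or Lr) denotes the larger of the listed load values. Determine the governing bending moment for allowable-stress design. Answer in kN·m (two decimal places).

280.68 kN·m

(S or Lr) → Lr = 129.10 kN·m; (Lr or S) → Lr = 129.10 kN·m.
1) 1.0(73.17) + 0.7(129.10) + 0.7(100.16) + 0.7(48.34) = 73.17 + 90.37 + 70.11 + 33.84 = 267.49
2) 1.0(73.17) + 1.0(129.10) + 0.6(130.05) = 73.17 + 129.10 + 78.03 = 280.30
3) 1.0(73.17) + 1.0(100.16) + 0.7(129.10) = 73.17 + 100.16 + 90.37 = 263.70
4) 0.67(73.17) - 0.7(130.05) = -42.01
5) 1.0(73.17) = 73.17
6) 1.0(73.17) + 1.0(130.05) + 0.6(129.10) = 73.17 + 130.05 + 77.46 = 280.68
Maximum is from combination 6.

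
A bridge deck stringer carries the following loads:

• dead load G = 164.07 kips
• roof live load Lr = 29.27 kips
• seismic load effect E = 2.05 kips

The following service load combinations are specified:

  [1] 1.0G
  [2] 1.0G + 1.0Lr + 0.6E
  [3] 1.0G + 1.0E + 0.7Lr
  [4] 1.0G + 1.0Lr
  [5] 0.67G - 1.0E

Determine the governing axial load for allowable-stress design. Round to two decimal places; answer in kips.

[1] 1.0(164.07) = 164.07
[2] 1.0(164.07) + 1.0(29.27) + 0.6(2.05) = 194.57
[3] 1.0(164.07) + 1.0(2.05) + 0.7(29.27) = 186.61
[4] 1.0(164.07) + 1.0(29.27) = 193.34
[5] 0.67(164.07) - 1.0(2.05) = 107.88
Combination 2 governs: P = 194.57 kips.

194.57 kips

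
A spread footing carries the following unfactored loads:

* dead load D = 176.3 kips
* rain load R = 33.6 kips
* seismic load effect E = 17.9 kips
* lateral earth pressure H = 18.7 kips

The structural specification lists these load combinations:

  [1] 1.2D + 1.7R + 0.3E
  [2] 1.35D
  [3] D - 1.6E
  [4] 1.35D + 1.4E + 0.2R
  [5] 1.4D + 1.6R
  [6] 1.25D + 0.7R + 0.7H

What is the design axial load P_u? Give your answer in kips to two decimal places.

300.58 kips

[1] 1.2(176.3) + 1.7(33.6) + 0.3(17.9) = 211.56 + 57.12 + 5.37 = 274.05
[2] 1.35(176.3) = 238.01
[3] 1.0(176.3) - 1.6(17.9) = 176.30 - 28.64 = 147.66
[4] 1.35(176.3) + 1.4(17.9) + 0.2(33.6) = 238.01 + 25.06 + 6.72 = 269.79
[5] 1.4(176.3) + 1.6(33.6) = 246.82 + 53.76 = 300.58
[6] 1.25(176.3) + 0.7(33.6) + 0.7(18.7) = 220.38 + 23.52 + 13.09 = 256.99
Combination 5 governs: P_u = 300.58 kips.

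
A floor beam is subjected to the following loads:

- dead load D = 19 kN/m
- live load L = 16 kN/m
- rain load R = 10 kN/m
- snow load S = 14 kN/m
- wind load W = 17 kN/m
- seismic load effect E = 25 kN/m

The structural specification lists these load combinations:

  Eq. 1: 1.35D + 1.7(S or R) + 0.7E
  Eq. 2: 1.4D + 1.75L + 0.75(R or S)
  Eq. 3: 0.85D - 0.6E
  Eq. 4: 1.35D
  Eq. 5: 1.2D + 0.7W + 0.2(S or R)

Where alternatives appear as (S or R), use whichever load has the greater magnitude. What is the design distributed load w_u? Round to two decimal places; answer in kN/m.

(S or R) → S = 14 kN/m; (R or S) → S = 14 kN/m.
Eq. 1: 1.35(19) + 1.7(14) + 0.7(25) = 25.65 + 23.80 + 17.50 = 66.95
Eq. 2: 1.4(19) + 1.75(16) + 0.75(14) = 26.60 + 28.00 + 10.50 = 65.10
Eq. 3: 0.85(19) - 0.6(25) = 16.15 - 15.00 = 1.15
Eq. 4: 1.35(19) = 25.65
Eq. 5: 1.2(19) + 0.7(17) + 0.2(14) = 22.80 + 11.90 + 2.80 = 37.50
Combination 1 governs: w_u = 66.95 kN/m.

66.95 kN/m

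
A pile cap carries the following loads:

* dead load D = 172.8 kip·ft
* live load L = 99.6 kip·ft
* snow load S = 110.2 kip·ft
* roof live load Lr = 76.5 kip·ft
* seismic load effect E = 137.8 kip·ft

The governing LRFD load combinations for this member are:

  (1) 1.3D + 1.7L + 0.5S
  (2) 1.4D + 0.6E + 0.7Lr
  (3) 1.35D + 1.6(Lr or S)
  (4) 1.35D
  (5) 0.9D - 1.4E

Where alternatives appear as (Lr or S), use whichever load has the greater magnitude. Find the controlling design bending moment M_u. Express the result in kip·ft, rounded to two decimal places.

(Lr or S) → S = 110.2 kip·ft.
(1) 1.3(172.8) + 1.7(99.6) + 0.5(110.2) = 224.64 + 169.32 + 55.10 = 449.06
(2) 1.4(172.8) + 0.6(137.8) + 0.7(76.5) = 241.92 + 82.68 + 53.55 = 378.15
(3) 1.35(172.8) + 1.6(110.2) = 233.28 + 176.32 = 409.60
(4) 1.35(172.8) = 233.28
(5) 0.9(172.8) - 1.4(137.8) = 155.52 - 192.92 = -37.40
Combination 1 governs: M_u = 449.06 kip·ft.

449.06 kip·ft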